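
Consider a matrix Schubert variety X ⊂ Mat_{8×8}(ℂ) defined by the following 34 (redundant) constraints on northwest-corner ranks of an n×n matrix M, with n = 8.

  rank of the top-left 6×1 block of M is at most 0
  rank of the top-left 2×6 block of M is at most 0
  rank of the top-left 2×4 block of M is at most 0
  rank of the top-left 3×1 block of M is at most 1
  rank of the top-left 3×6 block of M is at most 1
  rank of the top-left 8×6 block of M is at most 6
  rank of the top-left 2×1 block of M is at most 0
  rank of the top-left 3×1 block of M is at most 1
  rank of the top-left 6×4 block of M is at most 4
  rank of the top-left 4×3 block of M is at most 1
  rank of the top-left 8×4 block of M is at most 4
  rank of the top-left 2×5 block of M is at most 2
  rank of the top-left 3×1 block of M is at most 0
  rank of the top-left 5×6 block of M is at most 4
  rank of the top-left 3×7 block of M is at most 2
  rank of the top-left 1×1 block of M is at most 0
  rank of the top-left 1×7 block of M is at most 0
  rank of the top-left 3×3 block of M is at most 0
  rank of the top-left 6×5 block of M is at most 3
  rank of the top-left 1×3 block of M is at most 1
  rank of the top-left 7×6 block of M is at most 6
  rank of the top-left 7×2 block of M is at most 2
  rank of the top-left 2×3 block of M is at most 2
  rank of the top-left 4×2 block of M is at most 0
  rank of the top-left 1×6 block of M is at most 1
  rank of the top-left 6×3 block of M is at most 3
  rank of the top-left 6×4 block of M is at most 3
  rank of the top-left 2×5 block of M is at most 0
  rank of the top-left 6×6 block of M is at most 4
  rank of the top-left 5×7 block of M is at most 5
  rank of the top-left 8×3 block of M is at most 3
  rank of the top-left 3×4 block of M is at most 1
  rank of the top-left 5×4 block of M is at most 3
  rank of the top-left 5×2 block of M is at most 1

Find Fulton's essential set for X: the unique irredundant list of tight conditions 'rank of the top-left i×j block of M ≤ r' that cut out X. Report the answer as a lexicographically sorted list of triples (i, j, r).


Propagating the 34 rank bounds to every northwest block:

  0, 0, 0, 0, 0, 0, 0, 1
  0, 0, 0, 0, 0, 0, 1, 2
  0, 0, 0, 1, 1, 1, 2, 3
  0, 0, 1, 2, 2, 2, 3, 4
  0, 1, 2, 3, 3, 3, 4, 5
  0, 1, 2, 3, 3, 4, 5, 6
  1, 2, 3, 4, 4, 5, 6, 7
  1, 2, 3, 4, 5, 6, 7, 8

the unique w with this rank table is (8, 7, 4, 3, 2, 6, 1, 5).

ℓ(w)=21; the 6 essential cells (i,j,r):

[(1, 7, 0), (2, 6, 0), (3, 3, 0), (4, 2, 0), (6, 1, 0), (6, 5, 3)]


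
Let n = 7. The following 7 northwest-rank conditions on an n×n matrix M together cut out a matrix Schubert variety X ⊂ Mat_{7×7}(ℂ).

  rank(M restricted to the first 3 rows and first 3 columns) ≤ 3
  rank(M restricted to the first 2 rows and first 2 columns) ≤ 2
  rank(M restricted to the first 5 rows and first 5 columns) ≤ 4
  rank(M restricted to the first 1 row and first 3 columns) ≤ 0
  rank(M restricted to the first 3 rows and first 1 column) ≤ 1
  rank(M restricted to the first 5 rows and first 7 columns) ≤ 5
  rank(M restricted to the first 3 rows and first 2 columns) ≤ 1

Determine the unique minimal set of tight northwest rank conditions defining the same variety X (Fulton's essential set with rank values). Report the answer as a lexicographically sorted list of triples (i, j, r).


Recovering R(i,j) via the rank-extension bound from the 7 conditions:

  0, 0, 0, 1, 1, 1, 1
  1, 1, 1, 2, 2, 2, 2
  1, 1, 2, 3, 3, 3, 3
  1, 2, 3, 4, 4, 4, 4
  1, 2, 3, 4, 4, 5, 5
  1, 2, 3, 4, 5, 6, 6
  1, 2, 3, 4, 5, 6, 7

the unique w with this rank table is (4, 1, 3, 2, 6, 5, 7).

Fulton essential set (3 of the 5 Rothe cells):

[(1, 3, 0), (3, 2, 1), (5, 5, 4)]


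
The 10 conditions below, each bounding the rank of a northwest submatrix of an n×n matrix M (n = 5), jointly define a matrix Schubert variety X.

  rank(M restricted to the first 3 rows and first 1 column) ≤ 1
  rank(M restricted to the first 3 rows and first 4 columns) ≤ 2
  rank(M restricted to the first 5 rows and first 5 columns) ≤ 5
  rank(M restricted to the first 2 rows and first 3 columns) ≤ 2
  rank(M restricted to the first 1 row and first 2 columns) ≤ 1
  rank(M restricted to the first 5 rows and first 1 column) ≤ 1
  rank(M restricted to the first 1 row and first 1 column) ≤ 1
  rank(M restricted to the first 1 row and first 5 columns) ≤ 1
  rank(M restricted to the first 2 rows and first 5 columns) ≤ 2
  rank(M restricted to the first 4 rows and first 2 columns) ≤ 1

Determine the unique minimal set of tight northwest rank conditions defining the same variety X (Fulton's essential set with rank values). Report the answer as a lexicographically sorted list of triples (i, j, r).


Reconstructing r_w from the 10 given conditions:

  R[1]: 1 1 1 1 1
  R[2]: 1 1 2 2 2
  R[3]: 1 1 2 2 3
  R[4]: 1 1 2 3 4
  R[5]: 1 2 3 4 5

so w = (1, 3, 5, 4, 2).

Rothe diagram D(w) (4 cells), 2 SE-corners (essential conditions):

[(3, 4, 2), (4, 2, 1)]


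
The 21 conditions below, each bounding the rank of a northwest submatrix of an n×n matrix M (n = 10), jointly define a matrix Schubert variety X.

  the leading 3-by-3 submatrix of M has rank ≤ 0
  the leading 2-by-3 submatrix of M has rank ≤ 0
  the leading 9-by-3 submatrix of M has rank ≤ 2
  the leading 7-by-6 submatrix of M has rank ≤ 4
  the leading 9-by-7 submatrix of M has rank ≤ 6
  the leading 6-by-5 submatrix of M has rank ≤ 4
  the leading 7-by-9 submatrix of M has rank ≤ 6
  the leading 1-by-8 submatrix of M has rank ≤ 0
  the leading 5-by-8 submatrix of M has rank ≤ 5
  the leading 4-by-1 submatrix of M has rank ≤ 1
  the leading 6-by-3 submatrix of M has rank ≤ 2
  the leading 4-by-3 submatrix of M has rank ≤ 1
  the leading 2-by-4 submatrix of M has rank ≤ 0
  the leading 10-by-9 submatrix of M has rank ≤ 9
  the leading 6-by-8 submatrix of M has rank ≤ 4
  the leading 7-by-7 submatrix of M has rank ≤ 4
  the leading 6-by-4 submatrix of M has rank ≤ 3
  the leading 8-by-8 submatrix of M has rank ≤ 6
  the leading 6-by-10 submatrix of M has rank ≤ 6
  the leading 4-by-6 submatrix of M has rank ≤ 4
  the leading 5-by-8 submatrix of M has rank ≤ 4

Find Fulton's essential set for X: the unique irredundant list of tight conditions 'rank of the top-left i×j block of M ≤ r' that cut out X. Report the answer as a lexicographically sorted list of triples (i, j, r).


Propagating the 21 rank bounds to every northwest block:

  0 0 0 0 0 0 0 0 1 1
  0 0 0 0 1 1 1 1 2 2
  0 0 0 1 2 2 2 2 3 3
  1 1 1 2 3 3 3 3 4 4
  1 2 2 3 4 4 4 4 5 5
  1 2 2 3 4 4 4 4 5 6
  1 2 2 3 4 4 4 5 6 7
  1 2 2 3 4 5 5 6 7 8
  1 2 2 3 4 5 6 7 8 9
  1 2 3 4 5 6 7 8 9 10

hence w(1..10) = (9, 5, 4, 1, 2, 10, 8, 6, 7, 3).

Fulton essential set (6 of the 24 Rothe cells):

[(1, 8, 0), (2, 4, 0), (3, 3, 0), (6, 8, 4), (7, 7, 4), (9, 3, 2)]


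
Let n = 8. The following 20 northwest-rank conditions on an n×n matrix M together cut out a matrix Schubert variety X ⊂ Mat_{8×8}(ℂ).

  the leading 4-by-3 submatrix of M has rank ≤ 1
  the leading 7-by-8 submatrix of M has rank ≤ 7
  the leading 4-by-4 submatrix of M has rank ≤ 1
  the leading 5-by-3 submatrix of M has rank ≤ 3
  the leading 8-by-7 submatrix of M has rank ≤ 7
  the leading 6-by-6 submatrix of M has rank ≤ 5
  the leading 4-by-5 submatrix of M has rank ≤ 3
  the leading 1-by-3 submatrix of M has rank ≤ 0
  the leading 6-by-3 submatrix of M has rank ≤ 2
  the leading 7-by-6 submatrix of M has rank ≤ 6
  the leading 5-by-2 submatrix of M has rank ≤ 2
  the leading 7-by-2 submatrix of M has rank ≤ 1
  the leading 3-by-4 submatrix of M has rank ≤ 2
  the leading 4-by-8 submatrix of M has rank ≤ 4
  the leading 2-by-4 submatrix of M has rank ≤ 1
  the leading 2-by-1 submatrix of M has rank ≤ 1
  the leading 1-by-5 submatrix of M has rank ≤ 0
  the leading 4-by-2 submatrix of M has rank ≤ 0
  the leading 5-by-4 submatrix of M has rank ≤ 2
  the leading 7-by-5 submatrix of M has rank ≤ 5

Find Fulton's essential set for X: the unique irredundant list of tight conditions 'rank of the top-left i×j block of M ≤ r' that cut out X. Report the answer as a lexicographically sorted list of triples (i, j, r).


The tightest implied rank at each (i,j), from the 20 conditions:

  i=1: 0 0 0 0 0 1 1 1
  i=2: 0 0 1 1 1 2 2 2
  i=3: 0 0 1 1 2 3 3 3
  i=4: 0 0 1 1 2 3 4 4
  i=5: 1 1 2 2 3 4 5 5
  i=6: 1 1 2 3 4 5 6 6
  i=7: 1 1 2 3 4 5 6 7
  i=8: 1 2 3 4 5 6 7 8

giving w = (6, 3, 5, 7, 1, 4, 8, 2) via Δ²R.

ℓ(w)=15; the 4 essential cells (i,j,r):

[(1, 5, 0), (4, 2, 0), (4, 4, 1), (7, 2, 1)]


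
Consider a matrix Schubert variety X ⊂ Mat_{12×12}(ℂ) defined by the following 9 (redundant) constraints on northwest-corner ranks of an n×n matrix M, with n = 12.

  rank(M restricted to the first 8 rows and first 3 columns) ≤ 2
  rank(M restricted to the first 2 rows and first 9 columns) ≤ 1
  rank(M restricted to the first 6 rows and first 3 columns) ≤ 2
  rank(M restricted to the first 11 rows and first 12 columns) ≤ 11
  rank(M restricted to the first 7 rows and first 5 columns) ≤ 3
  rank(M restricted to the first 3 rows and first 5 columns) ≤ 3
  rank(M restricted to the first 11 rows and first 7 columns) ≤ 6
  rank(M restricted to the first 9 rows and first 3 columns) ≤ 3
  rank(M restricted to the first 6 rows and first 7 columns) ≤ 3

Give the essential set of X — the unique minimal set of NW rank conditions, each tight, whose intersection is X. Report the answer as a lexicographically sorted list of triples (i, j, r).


Reconstructing r_w from the 9 given conditions:

  R[1]: 1  1  1  1  1  1  1  1  1  1  1  1
  R[2]: 1  1  1  1  1  1  1  1  1  2  2  2
  R[3]: 1  2  2  2  2  2  2  2  2  3  3  3
  R[4]: 1  2  2  3  3  3  3  3  3  4  4  4
  R[5]: 1  2  2  3  3  3  3  4  4  5  5  5
  R[6]: 1  2  2  3  3  3  3  4  5  6  6  6
  R[7]: 1  2  2  3  3  4  4  5  6  7  7  7
  R[8]: 1  2  2  3  4  5  5  6  7  8  8  8
  R[9]: 1  2  3  4  5  6  6  7  8  9  9  9
  R[10]: 1  2  3  4  5  6  6  7  8  9  10  10
  R[11]: 1  2  3  4  5  6  6  7  8  9  10  11
  R[12]: 1  2  3  4  5  6  7  8  9  10  11  12

the unique w with this rank table is (1, 10, 2, 4, 8, 9, 6, 5, 3, 11, 12, 7).

Rothe diagram D(w) (22 cells), 5 SE-corners (essential conditions):

[(2, 9, 1), (6, 7, 3), (7, 5, 3), (8, 3, 2), (11, 7, 6)]


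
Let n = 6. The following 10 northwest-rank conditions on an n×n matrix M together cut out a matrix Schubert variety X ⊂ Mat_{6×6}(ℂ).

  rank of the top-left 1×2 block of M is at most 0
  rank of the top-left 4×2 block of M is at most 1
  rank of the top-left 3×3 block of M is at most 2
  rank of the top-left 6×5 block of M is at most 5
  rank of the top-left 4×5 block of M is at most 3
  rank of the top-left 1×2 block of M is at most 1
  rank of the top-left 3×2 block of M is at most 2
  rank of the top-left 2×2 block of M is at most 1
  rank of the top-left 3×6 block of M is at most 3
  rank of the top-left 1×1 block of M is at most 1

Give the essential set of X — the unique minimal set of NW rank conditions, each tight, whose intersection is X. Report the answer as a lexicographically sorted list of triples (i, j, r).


Propagating the 10 rank bounds to every northwest block:

  i=1: 0 0 1 1 1 1
  i=2: 1 1 2 2 2 2
  i=3: 1 1 2 3 3 3
  i=4: 1 1 2 3 3 4
  i=5: 1 2 3 4 4 5
  i=6: 1 2 3 4 5 6

so w = (3, 1, 4, 6, 2, 5).

Fulton essential set (3 of the 5 Rothe cells):

[(1, 2, 0), (4, 2, 1), (4, 5, 3)]


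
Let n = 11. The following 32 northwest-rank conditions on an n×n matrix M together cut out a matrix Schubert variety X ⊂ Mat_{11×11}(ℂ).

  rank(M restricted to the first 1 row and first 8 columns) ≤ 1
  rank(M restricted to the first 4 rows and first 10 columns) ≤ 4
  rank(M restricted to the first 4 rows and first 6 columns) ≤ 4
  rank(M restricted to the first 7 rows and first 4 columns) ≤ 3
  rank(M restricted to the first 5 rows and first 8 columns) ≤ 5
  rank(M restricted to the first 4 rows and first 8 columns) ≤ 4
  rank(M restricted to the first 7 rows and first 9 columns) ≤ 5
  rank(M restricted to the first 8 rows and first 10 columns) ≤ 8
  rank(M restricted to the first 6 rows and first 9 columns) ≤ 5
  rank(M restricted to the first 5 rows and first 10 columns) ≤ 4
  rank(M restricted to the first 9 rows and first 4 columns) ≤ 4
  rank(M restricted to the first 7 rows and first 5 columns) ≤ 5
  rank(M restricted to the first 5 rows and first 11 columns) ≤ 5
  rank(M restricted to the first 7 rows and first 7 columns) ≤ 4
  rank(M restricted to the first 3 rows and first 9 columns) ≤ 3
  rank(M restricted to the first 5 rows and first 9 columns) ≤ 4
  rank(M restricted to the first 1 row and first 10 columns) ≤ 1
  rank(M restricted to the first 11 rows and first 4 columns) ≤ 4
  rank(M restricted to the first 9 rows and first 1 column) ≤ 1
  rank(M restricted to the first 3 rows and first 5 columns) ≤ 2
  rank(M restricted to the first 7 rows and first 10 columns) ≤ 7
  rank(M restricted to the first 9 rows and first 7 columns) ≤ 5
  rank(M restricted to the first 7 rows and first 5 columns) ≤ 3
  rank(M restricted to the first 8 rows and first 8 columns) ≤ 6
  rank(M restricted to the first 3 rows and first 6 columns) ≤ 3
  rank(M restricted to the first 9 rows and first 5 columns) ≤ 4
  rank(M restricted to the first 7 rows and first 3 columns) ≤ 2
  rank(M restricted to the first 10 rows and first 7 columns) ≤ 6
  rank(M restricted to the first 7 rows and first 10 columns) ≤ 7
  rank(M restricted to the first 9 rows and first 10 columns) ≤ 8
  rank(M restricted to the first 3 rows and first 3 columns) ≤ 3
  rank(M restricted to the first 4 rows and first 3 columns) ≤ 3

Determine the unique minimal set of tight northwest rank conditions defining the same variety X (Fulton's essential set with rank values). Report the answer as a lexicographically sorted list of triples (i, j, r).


Recovering R(i,j) via the rank-extension bound from the 32 conditions:

  i=1: 1  1  1  1  1  1  1  1  1  1  1
  i=2: 1  2  2  2  2  2  2  2  2  2  2
  i=3: 1  2  2  2  2  3  3  3  3  3  3
  i=4: 1  2  2  3  3  4  4  4  4  4  4
  i=5: 1  2  2  3  3  4  4  4  4  4  5
  i=6: 1  2  2  3  3  4  4  5  5  5  6
  i=7: 1  2  2  3  3  4  4  5  5  6  7
  i=8: 1  2  3  4  4  5  5  6  6  7  8
  i=9: 1  2  3  4  4  5  5  6  7  8  9
  i=10: 1  2  3  4  5  6  6  7  8  9  10
  i=11: 1  2  3  4  5  6  7  8  9  10  11

so w = (1, 2, 6, 4, 11, 8, 10, 3, 9, 5, 7).

Fulton essential set (8 of the 19 Rothe cells):

[(3, 5, 2), (5, 10, 4), (7, 3, 2), (7, 5, 3), (7, 7, 4), (7, 9, 5), (9, 5, 4), (9, 7, 5)]


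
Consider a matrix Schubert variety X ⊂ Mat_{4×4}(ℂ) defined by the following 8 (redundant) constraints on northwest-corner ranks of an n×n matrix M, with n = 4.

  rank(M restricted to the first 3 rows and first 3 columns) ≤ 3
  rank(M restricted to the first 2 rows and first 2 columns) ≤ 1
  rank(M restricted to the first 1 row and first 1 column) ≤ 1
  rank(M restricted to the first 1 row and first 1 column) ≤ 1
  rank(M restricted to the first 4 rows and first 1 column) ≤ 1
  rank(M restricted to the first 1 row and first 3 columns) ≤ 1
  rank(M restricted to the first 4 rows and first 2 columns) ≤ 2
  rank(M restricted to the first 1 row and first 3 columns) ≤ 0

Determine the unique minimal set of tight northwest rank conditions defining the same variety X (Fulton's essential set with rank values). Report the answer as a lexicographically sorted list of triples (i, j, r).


Rank table r_w(4×4) implied by the 8 constraints:

  row 1: 0  0  0  1
  row 2: 1  1  1  2
  row 3: 1  2  2  3
  row 4: 1  2  3  4

hence w(1..4) = (4, 1, 2, 3).

ℓ(w)=3; the 1 essential cell (i,j,r):

[(1, 3, 0)]


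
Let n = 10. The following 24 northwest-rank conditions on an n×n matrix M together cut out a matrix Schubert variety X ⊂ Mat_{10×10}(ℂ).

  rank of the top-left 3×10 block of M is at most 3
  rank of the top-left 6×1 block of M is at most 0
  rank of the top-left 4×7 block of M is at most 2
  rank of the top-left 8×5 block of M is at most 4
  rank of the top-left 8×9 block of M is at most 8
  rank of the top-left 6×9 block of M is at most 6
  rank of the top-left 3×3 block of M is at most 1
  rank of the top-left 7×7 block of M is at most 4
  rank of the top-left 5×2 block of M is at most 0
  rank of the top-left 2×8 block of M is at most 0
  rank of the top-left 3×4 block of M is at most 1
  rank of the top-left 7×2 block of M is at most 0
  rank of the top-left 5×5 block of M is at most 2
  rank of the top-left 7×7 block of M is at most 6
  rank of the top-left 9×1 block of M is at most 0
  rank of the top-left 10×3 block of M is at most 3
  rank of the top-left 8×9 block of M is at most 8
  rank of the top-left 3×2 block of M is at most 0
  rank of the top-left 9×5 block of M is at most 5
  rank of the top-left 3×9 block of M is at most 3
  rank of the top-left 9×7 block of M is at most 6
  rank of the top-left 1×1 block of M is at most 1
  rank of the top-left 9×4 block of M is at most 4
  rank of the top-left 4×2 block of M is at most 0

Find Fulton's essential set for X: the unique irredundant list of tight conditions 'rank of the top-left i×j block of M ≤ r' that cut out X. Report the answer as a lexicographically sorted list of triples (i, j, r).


The tightest implied rank at each (i,j), from the 24 conditions:

  row 1: 0 | 0 | 0 | 0 | 0 | 0 | 0 | 0 | 1 | 1
  row 2: 0 | 0 | 0 | 0 | 0 | 0 | 0 | 0 | 1 | 2
  row 3: 0 | 0 | 1 | 1 | 1 | 1 | 1 | 1 | 2 | 3
  row 4: 0 | 0 | 1 | 2 | 2 | 2 | 2 | 2 | 3 | 4
  row 5: 0 | 0 | 1 | 2 | 2 | 3 | 3 | 3 | 4 | 5
  row 6: 0 | 0 | 1 | 2 | 3 | 4 | 4 | 4 | 5 | 6
  row 7: 0 | 0 | 1 | 2 | 3 | 4 | 4 | 5 | 6 | 7
  row 8: 0 | 1 | 2 | 3 | 4 | 5 | 5 | 6 | 7 | 8
  row 9: 0 | 1 | 2 | 3 | 4 | 5 | 6 | 7 | 8 | 9
  row 10: 1 | 2 | 3 | 4 | 5 | 6 | 7 | 8 | 9 | 10

giving w = (9, 10, 3, 4, 6, 5, 8, 2, 7, 1) via Δ²R.

Rothe diagram D(w) (30 cells), 5 SE-corners (essential conditions):

[(2, 8, 0), (5, 5, 2), (7, 2, 0), (7, 7, 4), (9, 1, 0)]


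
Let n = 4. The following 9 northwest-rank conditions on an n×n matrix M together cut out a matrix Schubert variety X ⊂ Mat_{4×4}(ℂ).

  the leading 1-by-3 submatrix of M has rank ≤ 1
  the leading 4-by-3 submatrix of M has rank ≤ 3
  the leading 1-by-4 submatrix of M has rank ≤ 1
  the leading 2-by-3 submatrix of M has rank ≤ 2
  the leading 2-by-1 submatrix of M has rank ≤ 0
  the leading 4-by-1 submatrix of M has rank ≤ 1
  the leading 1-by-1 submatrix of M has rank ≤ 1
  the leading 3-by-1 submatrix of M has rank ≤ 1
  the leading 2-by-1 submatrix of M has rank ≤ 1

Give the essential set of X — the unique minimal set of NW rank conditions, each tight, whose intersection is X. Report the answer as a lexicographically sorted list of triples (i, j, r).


Propagating the 9 rank bounds to every northwest block:

  row 1: 0 | 1 | 1 | 1
  row 2: 0 | 1 | 2 | 2
  row 3: 1 | 2 | 3 | 3
  row 4: 1 | 2 | 3 | 4

the unique w with this rank table is (2, 3, 1, 4).

|D(w)|=2, |Ess(w)|=1:

[(2, 1, 0)]


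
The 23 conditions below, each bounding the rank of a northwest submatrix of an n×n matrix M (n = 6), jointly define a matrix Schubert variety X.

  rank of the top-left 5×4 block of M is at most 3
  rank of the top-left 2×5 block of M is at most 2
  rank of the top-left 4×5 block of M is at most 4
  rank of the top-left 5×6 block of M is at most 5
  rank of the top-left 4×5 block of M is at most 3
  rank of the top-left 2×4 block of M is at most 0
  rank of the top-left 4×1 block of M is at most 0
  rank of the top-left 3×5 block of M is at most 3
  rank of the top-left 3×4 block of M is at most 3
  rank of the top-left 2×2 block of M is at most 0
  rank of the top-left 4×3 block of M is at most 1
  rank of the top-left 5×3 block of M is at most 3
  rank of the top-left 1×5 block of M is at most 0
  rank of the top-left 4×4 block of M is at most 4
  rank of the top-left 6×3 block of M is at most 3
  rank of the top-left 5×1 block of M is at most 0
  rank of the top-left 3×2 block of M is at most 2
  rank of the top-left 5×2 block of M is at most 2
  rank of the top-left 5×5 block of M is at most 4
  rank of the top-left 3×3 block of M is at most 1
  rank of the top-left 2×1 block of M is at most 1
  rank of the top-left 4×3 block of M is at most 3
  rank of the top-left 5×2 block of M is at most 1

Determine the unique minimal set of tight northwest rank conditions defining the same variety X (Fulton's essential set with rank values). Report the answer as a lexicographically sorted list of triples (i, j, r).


Reconstructing r_w from the 23 given conditions:

  row 1: 0 | 0 | 0 | 0 | 0 | 1
  row 2: 0 | 0 | 0 | 0 | 1 | 2
  row 3: 0 | 1 | 1 | 1 | 2 | 3
  row 4: 0 | 1 | 1 | 2 | 3 | 4
  row 5: 0 | 1 | 2 | 3 | 4 | 5
  row 6: 1 | 2 | 3 | 4 | 5 | 6

reading off 1-entries of Δ²R: w = (6, 5, 2, 4, 3, 1).

Rothe diagram D(w) (13 cells), 4 SE-corners (essential conditions):

[(1, 5, 0), (2, 4, 0), (4, 3, 1), (5, 1, 0)]


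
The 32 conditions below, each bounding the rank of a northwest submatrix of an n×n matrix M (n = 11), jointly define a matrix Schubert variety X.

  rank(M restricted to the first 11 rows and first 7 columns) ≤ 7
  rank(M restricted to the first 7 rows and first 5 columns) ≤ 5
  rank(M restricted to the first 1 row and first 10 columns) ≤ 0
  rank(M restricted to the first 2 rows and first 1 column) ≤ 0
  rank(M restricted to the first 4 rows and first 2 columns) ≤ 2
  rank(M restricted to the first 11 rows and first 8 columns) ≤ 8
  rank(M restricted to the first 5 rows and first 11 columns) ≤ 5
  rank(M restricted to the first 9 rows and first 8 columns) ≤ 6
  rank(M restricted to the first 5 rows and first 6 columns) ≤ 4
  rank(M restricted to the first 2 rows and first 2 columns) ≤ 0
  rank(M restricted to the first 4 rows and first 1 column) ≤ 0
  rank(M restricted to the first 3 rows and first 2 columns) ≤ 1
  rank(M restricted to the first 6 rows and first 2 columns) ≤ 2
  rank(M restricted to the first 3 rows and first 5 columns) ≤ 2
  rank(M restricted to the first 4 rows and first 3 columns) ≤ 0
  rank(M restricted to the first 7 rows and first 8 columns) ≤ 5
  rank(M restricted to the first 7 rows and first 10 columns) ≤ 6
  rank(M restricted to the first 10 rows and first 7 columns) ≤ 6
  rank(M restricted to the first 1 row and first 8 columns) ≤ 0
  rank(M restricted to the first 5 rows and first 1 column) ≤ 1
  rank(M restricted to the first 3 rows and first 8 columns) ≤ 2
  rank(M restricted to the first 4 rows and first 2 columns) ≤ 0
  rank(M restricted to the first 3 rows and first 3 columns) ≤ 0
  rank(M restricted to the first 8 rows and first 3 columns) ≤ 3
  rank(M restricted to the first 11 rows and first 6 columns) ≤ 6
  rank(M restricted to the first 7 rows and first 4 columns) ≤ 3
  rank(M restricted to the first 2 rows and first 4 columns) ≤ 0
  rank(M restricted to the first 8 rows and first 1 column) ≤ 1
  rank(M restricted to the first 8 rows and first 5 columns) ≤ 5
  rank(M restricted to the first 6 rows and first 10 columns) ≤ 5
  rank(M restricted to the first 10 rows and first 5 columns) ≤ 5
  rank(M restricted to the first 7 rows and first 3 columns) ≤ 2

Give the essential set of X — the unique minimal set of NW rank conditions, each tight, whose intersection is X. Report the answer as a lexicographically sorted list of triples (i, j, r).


Rank table r_w(11×11) implied by the 32 constraints:

  R[1]: 0, 0, 0, 0, 0, 0, 0, 0, 0, 0, 1
  R[2]: 0, 0, 0, 0, 1, 1, 1, 1, 1, 1, 2
  R[3]: 0, 0, 0, 1, 2, 2, 2, 2, 2, 2, 3
  R[4]: 0, 0, 0, 1, 2, 3, 3, 3, 3, 3, 4
  R[5]: 1, 1, 1, 2, 3, 4, 4, 4, 4, 4, 5
  R[6]: 1, 2, 2, 3, 4, 5, 5, 5, 5, 5, 6
  R[7]: 1, 2, 2, 3, 4, 5, 5, 5, 6, 6, 7
  R[8]: 1, 2, 3, 4, 5, 6, 6, 6, 7, 7, 8
  R[9]: 1, 2, 3, 4, 5, 6, 6, 6, 7, 8, 9
  R[10]: 1, 2, 3, 4, 5, 6, 6, 7, 8, 9, 10
  R[11]: 1, 2, 3, 4, 5, 6, 7, 8, 9, 10, 11

giving w = (11, 5, 4, 6, 1, 2, 9, 3, 10, 8, 7) via Δ²R.

ℓ(w)=26; the 7 essential cells (i,j,r):

[(1, 10, 0), (2, 4, 0), (4, 3, 0), (7, 3, 2), (7, 8, 5), (9, 8, 6), (10, 7, 6)]


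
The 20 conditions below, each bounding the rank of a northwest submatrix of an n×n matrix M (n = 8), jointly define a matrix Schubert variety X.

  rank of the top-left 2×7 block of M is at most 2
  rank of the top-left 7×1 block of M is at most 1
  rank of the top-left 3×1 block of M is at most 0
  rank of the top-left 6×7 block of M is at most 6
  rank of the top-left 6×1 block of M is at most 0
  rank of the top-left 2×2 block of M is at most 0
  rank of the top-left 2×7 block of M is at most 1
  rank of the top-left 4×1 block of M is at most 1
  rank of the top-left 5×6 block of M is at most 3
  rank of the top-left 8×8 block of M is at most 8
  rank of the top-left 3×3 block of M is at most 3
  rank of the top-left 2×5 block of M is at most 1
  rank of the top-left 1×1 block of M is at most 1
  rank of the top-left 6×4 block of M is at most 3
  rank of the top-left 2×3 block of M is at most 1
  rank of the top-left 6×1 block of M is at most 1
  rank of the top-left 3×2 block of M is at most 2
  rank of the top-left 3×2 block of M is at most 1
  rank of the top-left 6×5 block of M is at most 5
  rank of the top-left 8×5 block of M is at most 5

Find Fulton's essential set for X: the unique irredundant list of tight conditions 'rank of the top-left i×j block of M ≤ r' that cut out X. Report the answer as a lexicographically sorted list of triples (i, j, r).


Computing R[i][j] = min implied NW-rank bound (n=8, 20 conditions):

  R[1]: 0 | 0 | 1 | 1 | 1 | 1 | 1 | 1
  R[2]: 0 | 0 | 1 | 1 | 1 | 1 | 1 | 2
  R[3]: 0 | 1 | 2 | 2 | 2 | 2 | 2 | 3
  R[4]: 0 | 1 | 2 | 3 | 3 | 3 | 3 | 4
  R[5]: 0 | 1 | 2 | 3 | 3 | 3 | 4 | 5
  R[6]: 0 | 1 | 2 | 3 | 4 | 4 | 5 | 6
  R[7]: 1 | 2 | 3 | 4 | 5 | 5 | 6 | 7
  R[8]: 1 | 2 | 3 | 4 | 5 | 6 | 7 | 8

the unique w with this rank table is (3, 8, 2, 4, 7, 5, 1, 6).

D(w) has 14 cells with 4 SE-corners; essential set:

[(2, 2, 0), (2, 7, 1), (5, 6, 3), (6, 1, 0)]


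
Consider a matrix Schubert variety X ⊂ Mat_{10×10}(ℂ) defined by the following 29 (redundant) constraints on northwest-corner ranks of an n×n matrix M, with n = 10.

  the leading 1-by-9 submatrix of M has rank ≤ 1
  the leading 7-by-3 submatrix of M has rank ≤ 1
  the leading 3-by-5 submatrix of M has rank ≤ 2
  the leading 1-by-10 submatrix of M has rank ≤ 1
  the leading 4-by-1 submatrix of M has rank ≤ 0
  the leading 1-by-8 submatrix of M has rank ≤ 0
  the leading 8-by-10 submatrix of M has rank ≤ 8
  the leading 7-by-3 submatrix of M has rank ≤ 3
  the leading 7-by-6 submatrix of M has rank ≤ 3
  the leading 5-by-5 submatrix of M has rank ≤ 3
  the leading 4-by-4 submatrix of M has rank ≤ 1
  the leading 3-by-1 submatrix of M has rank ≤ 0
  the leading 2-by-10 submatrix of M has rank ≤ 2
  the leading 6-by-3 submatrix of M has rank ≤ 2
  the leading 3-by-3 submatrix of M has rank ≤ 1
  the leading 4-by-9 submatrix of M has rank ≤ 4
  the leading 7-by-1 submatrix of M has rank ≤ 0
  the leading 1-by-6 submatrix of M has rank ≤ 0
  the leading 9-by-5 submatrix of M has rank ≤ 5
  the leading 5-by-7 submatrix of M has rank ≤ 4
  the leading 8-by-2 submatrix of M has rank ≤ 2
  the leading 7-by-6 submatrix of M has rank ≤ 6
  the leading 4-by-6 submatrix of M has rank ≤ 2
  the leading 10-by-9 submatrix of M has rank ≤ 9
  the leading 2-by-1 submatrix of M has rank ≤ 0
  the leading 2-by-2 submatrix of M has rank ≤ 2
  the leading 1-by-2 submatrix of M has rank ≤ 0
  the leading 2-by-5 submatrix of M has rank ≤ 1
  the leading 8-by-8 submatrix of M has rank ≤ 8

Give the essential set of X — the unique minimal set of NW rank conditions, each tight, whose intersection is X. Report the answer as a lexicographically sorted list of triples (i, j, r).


Propagating the 29 rank bounds to every northwest block:

  row 1: 0 0 0 0 0 0 0 0 1 1
  row 2: 0 1 1 1 1 1 1 1 2 2
  row 3: 0 1 1 1 2 2 2 2 3 3
  row 4: 0 1 1 1 2 2 3 3 4 4
  row 5: 0 1 1 2 3 3 4 4 5 5
  row 6: 0 1 1 2 3 3 4 5 6 6
  row 7: 0 1 1 2 3 3 4 5 6 7
  row 8: 1 2 2 3 4 4 5 6 7 8
  row 9: 1 2 3 4 5 5 6 7 8 9
  row 10: 1 2 3 4 5 6 7 8 9 10

hence w(1..10) = (9, 2, 5, 7, 4, 8, 10, 1, 3, 6).

Rothe diagram D(w) (24 cells), 6 SE-corners (essential conditions):

[(1, 8, 0), (4, 4, 1), (4, 6, 2), (7, 1, 0), (7, 3, 1), (7, 6, 3)]


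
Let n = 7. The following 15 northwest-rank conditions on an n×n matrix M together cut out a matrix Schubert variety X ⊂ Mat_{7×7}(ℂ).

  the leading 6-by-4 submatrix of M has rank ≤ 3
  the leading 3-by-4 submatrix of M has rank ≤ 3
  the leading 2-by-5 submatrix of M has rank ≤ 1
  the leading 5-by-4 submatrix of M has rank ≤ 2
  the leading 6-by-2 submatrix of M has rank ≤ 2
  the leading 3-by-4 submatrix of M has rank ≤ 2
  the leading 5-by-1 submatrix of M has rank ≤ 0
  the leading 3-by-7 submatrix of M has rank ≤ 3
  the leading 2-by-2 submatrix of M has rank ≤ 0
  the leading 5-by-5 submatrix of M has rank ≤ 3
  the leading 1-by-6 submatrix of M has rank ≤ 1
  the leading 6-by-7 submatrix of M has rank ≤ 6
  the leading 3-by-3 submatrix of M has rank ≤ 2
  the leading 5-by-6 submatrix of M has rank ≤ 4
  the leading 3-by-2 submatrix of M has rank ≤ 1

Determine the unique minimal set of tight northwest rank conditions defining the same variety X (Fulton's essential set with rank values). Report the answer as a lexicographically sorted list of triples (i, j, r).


Propagating the 15 rank bounds to every northwest block:

  R[1]: 0, 0, 1, 1, 1, 1, 1
  R[2]: 0, 0, 1, 1, 1, 2, 2
  R[3]: 0, 1, 2, 2, 2, 3, 3
  R[4]: 0, 1, 2, 2, 3, 4, 4
  R[5]: 0, 1, 2, 2, 3, 4, 5
  R[6]: 1, 2, 3, 3, 4, 5, 6
  R[7]: 1, 2, 3, 4, 5, 6, 7

the unique w with this rank table is (3, 6, 2, 5, 7, 1, 4).

D(w) has 11 cells with 4 SE-corners; essential set:

[(2, 2, 0), (2, 5, 1), (5, 1, 0), (5, 4, 2)]


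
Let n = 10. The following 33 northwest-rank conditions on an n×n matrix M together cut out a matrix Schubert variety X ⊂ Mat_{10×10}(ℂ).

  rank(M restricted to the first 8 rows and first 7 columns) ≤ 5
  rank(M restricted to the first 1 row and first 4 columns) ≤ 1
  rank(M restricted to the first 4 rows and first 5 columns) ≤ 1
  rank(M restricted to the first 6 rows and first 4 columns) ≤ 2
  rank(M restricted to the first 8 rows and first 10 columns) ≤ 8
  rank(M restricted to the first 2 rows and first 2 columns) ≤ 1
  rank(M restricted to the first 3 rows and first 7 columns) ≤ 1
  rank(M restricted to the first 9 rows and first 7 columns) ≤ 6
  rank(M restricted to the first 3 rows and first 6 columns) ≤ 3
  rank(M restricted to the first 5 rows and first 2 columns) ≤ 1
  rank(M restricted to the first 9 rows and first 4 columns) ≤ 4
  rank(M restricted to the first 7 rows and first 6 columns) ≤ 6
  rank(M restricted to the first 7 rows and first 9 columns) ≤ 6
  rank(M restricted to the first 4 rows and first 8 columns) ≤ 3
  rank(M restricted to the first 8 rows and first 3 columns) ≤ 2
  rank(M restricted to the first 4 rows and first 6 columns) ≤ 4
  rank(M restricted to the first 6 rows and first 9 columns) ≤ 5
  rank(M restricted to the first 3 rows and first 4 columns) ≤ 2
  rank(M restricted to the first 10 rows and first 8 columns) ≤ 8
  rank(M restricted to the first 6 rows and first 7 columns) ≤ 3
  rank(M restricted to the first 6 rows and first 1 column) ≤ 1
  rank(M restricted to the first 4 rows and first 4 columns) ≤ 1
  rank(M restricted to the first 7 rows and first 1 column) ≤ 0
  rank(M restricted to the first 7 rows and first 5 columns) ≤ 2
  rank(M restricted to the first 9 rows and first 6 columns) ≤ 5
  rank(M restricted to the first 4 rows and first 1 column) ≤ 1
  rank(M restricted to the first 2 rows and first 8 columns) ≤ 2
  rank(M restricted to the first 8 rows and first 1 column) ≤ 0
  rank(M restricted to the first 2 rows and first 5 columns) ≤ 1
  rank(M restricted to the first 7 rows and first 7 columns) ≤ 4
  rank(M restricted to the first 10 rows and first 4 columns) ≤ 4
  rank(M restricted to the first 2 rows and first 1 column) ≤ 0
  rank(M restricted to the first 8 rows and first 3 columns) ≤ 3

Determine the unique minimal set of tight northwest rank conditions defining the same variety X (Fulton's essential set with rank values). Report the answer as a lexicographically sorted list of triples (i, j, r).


Recovering R(i,j) via the rank-extension bound from the 33 conditions:

  i=1: 0 1 1 1 1 1 1 1 1 1
  i=2: 0 1 1 1 1 1 1 2 2 2
  i=3: 0 1 1 1 1 1 1 2 3 3
  i=4: 0 1 1 1 1 2 2 3 4 4
  i=5: 0 1 2 2 2 3 3 4 5 5
  i=6: 0 1 2 2 2 3 3 4 5 6
  i=7: 0 1 2 2 2 3 4 5 6 7
  i=8: 0 1 2 3 3 4 5 6 7 8
  i=9: 1 2 3 4 4 5 6 7 8 9
  i=10: 1 2 3 4 5 6 7 8 9 10

hence w(1..10) = (2, 8, 9, 6, 3, 10, 7, 4, 1, 5).

5 SE-corners of the 26-cell Rothe diagram give Ess(w):

[(3, 7, 1), (4, 5, 1), (6, 7, 3), (7, 5, 2), (8, 1, 0)]


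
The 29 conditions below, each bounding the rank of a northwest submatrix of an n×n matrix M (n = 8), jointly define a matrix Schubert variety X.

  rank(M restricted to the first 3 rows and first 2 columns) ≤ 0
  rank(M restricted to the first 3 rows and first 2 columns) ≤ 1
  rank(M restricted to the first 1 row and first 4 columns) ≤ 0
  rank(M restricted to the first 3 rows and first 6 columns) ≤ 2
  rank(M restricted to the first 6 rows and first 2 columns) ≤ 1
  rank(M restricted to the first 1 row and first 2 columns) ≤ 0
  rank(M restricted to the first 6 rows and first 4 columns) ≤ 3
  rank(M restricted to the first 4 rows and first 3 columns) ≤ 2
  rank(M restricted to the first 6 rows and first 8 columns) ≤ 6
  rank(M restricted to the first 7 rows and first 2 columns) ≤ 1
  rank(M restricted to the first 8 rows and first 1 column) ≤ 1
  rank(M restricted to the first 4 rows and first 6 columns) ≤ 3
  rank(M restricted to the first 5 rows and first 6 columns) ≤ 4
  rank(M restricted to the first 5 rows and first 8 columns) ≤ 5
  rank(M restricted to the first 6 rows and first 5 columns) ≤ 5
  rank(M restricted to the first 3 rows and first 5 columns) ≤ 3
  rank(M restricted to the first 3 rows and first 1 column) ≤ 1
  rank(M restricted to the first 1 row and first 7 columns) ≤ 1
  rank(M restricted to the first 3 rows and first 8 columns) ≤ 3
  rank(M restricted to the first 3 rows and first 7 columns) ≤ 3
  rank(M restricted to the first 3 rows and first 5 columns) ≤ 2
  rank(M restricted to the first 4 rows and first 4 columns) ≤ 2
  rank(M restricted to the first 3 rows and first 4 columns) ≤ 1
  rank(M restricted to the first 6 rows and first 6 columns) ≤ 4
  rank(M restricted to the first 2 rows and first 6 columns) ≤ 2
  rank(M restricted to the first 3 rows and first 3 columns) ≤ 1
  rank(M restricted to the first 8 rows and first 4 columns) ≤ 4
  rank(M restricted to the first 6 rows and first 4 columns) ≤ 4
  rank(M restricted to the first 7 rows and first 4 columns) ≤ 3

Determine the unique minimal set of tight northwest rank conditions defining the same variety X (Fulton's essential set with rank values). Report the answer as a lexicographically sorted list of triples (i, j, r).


The tightest implied rank at each (i,j), from the 29 conditions:

  R[1]: 0, 0, 0, 0, 1, 1, 1, 1
  R[2]: 0, 0, 1, 1, 2, 2, 2, 2
  R[3]: 0, 0, 1, 1, 2, 2, 3, 3
  R[4]: 1, 1, 2, 2, 3, 3, 4, 4
  R[5]: 1, 1, 2, 3, 4, 4, 5, 5
  R[6]: 1, 1, 2, 3, 4, 4, 5, 6
  R[7]: 1, 1, 2, 3, 4, 5, 6, 7
  R[8]: 1, 2, 3, 4, 5, 6, 7, 8

hence w(1..8) = (5, 3, 7, 1, 4, 8, 6, 2).

Rothe diagram D(w) (14 cells), 6 SE-corners (essential conditions):

[(1, 4, 0), (3, 2, 0), (3, 4, 1), (3, 6, 2), (6, 6, 4), (7, 2, 1)]


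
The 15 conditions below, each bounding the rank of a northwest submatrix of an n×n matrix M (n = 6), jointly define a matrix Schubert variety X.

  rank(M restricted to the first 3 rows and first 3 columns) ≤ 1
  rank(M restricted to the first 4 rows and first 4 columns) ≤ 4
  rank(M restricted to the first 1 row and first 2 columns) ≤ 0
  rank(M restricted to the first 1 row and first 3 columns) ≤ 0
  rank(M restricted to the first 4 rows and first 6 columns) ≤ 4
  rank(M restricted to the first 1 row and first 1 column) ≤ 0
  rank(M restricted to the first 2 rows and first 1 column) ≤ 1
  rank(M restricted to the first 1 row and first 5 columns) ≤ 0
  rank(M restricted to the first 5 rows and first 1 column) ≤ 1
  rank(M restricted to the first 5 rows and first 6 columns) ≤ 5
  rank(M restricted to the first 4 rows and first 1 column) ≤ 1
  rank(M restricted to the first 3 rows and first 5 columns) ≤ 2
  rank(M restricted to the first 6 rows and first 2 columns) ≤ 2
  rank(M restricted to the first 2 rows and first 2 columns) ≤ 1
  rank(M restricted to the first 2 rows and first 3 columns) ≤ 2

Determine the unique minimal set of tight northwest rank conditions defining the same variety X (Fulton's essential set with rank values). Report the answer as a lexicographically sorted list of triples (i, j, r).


Recovering R(i,j) via the rank-extension bound from the 15 conditions:

  R[1]: 0 | 0 | 0 | 0 | 0 | 1
  R[2]: 1 | 1 | 1 | 1 | 1 | 2
  R[3]: 1 | 1 | 1 | 2 | 2 | 3
  R[4]: 1 | 2 | 2 | 3 | 3 | 4
  R[5]: 1 | 2 | 3 | 4 | 4 | 5
  R[6]: 1 | 2 | 3 | 4 | 5 | 6

reading off 1-entries of Δ²R: w = (6, 1, 4, 2, 3, 5).

Rothe diagram D(w) (7 cells), 2 SE-corners (essential conditions):

[(1, 5, 0), (3, 3, 1)]


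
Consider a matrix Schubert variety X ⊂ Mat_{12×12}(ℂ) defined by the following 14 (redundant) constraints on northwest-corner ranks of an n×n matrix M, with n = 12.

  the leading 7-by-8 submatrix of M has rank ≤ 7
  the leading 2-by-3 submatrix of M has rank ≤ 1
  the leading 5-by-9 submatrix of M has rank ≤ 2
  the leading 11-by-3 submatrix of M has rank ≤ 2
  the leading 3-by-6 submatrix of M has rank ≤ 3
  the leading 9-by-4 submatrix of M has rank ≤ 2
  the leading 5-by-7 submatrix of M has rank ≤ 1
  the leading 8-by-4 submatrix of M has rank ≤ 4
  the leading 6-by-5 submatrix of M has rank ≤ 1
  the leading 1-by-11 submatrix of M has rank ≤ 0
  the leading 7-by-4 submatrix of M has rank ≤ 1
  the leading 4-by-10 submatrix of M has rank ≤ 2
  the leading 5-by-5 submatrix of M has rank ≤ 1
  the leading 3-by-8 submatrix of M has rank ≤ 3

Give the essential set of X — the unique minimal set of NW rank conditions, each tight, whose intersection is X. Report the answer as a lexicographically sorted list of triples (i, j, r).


Recovering R(i,j) via the rank-extension bound from the 14 conditions:

  i=1: 0, 0, 0, 0, 0, 0, 0, 0, 0, 0, 0, 1
  i=2: 1, 1, 1, 1, 1, 1, 1, 1, 1, 1, 1, 2
  i=3: 1, 1, 1, 1, 1, 1, 1, 2, 2, 2, 2, 3
  i=4: 1, 1, 1, 1, 1, 1, 1, 2, 2, 2, 3, 4
  i=5: 1, 1, 1, 1, 1, 1, 1, 2, 2, 3, 4, 5
  i=6: 1, 1, 1, 1, 1, 2, 2, 3, 3, 4, 5, 6
  i=7: 1, 1, 1, 1, 2, 3, 3, 4, 4, 5, 6, 7
  i=8: 1, 2, 2, 2, 3, 4, 4, 5, 5, 6, 7, 8
  i=9: 1, 2, 2, 2, 3, 4, 5, 6, 6, 7, 8, 9
  i=10: 1, 2, 2, 3, 4, 5, 6, 7, 7, 8, 9, 10
  i=11: 1, 2, 2, 3, 4, 5, 6, 7, 8, 9, 10, 11
  i=12: 1, 2, 3, 4, 5, 6, 7, 8, 9, 10, 11, 12

reading off 1-entries of Δ²R: w = (12, 1, 8, 11, 10, 6, 5, 2, 7, 4, 9, 3).

Rothe diagram D(w) (43 cells), 8 SE-corners (essential conditions):

[(1, 11, 0), (4, 10, 2), (5, 7, 1), (5, 9, 2), (6, 5, 1), (7, 4, 1), (9, 4, 2), (11, 3, 2)]


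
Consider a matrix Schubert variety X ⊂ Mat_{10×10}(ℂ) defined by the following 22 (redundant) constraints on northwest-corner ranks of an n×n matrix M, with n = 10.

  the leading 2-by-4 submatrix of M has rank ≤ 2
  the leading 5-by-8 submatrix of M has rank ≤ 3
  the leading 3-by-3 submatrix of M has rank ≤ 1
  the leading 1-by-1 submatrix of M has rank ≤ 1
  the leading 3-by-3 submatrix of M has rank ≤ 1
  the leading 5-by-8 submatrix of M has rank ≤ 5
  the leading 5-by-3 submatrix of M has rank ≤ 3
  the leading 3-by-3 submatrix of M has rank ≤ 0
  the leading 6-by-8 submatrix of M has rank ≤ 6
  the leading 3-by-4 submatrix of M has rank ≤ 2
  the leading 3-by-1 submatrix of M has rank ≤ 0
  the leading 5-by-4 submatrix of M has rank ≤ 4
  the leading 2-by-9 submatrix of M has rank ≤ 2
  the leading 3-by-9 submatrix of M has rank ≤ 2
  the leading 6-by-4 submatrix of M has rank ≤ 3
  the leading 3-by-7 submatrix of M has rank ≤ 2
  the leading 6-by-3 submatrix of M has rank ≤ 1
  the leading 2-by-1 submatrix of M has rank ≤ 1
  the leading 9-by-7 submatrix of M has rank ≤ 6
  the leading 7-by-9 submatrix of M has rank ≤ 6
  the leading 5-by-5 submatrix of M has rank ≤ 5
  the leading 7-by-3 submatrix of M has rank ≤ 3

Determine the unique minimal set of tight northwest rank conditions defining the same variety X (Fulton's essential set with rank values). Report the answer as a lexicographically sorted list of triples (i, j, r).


Rank table r_w(10×10) implied by the 22 constraints:

  i=1: 0  0  0  1  1  1  1  1  1  1
  i=2: 0  0  0  1  2  2  2  2  2  2
  i=3: 0  0  0  1  2  2  2  2  2  3
  i=4: 1  1  1  2  3  3  3  3  3  4
  i=5: 1  1  1  2  3  3  3  3  4  5
  i=6: 1  1  1  2  3  4  4  4  5  6
  i=7: 1  2  2  3  4  5  5  5  6  7
  i=8: 1  2  3  4  5  6  6  6  7  8
  i=9: 1  2  3  4  5  6  6  7  8  9
  i=10: 1  2  3  4  5  6  7  8  9  10

second differences of R give the permutation w = (4, 5, 10, 1, 9, 6, 2, 3, 8, 7).

Rothe diagram D(w) (21 cells), 5 SE-corners (essential conditions):

[(3, 3, 0), (3, 9, 2), (5, 8, 3), (6, 3, 1), (9, 7, 6)]
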